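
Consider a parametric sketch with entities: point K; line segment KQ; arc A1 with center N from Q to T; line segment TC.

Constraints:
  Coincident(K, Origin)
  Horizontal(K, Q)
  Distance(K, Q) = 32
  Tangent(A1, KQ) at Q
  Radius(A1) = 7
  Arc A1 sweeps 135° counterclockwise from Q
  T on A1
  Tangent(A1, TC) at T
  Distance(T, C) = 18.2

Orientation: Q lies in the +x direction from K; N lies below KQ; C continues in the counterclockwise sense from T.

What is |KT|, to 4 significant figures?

29.57

The tangent condition forces NQ to be normal to KQ, so N = Q + (0, -7) = (32.00, -7.000). On A1, Q sits at bearing 90° from N; a 135° counterclockwise sweep puts T at bearing 225°, so T = N + 7.0·(cos 225°, sin 225°) = (27.05, -11.95). Then |KT| = |T − K| = 29.57.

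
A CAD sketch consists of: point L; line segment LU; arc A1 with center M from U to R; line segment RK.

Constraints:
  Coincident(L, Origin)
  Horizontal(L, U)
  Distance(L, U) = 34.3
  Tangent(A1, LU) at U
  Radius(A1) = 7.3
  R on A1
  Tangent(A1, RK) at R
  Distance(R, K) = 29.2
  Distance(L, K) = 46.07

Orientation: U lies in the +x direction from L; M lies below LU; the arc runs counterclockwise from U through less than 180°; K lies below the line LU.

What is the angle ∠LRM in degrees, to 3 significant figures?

163°

L is at the origin; L and U share the same y with |LU| = 34.3 and U on the +x side, so U = (34.3, 0.00). A1 meets LU tangentially, so MU is at right angles to LU, so M = U + (0, -7.3) = (34.3, -7.30). Since MR ⟂ RK (tangency), |MK| = √(7.3² + 29.2²) = 30.1 regardless of where R sits on A1. So K lies on both circle(L, 46.07) and circle(M, 30.1); the below-LU intersection is K = (27.8, -36.7). R is the foot of the tangent from K: R = (27.0, -7.51).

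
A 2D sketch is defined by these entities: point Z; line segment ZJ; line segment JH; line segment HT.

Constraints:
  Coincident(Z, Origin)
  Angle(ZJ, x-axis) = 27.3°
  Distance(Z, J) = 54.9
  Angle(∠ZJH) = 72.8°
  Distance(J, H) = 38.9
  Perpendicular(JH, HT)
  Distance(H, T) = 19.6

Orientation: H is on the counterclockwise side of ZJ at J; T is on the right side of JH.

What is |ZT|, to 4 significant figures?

75.53

Z is at the origin; ZJ runs at 27.3° with length 54.9, so J = 54.9·(cos 27.3°, sin 27.3°) = (48.79, 25.18). ∠ZJH = 72.8°, so JH runs at 27.3° + (180° − 72.8°) = 134.5° from the x-axis; with |JH| = 38.9, H = J + 38.9·(cos 134.5°, sin 134.5°) = (21.52, 52.93). The perpendicularity gives HT at right angles to JH; with |HT| = 19.6 on the right of JH, T = H + 19.6·(0.7133, 0.7009) = (35.50, 66.66). Then |ZT| = |T − Z| = 75.53.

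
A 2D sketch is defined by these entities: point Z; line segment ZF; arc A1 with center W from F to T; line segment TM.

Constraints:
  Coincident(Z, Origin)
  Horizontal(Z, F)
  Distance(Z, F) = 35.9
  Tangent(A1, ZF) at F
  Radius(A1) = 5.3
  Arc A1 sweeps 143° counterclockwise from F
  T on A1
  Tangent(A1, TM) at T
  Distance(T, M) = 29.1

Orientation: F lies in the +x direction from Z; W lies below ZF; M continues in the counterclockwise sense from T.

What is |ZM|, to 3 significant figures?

62.1

Z is at the origin; ZF is horizontal with |ZF| = 35.9 and F on the +x side, so F = (35.9, 0.00). The tangent condition forces WF to be normal to ZF, so W = F + (0, -5.3) = (35.9, -5.30). On A1, F sits at bearing 90° from W; a 143° counterclockwise sweep puts T at bearing 233°, so T = W + 5.3·(cos 233°, sin 233°) = (32.7, -9.53). Since A1 is tangent to TM there, WT ⟂ TM, so TM runs along (−sin 233°, cos 233°); with |TM| = 29.1, M = (56.0, -27.0). Then |ZM| = |M − Z| = 62.1.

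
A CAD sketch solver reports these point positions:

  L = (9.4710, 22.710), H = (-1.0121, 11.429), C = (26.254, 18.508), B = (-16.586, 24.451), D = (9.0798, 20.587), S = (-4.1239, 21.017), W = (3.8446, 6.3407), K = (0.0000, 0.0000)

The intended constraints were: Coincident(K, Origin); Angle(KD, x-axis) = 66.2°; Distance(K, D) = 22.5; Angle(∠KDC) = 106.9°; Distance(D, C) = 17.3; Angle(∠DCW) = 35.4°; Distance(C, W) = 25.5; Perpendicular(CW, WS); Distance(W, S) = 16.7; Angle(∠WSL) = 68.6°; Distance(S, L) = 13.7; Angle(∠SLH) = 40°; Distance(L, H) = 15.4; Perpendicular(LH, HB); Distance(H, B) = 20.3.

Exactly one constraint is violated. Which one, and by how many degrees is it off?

Perpendicular(LH, HB) — off by 3.00°.

K = (0.00, 0.00) ✓; KD at 66.20° ✓; |KD| = 22.50 ✓; ∠KDC = 106.9° ✓; |DC| = 17.30 ✓; ∠DCW = 35.40° ✓; |CW| = 25.50 ✓; ∠(CW, WS) = 90.00° ✓; |WS| = 16.70 ✓; ∠WSL = 68.60° ✓; |SL| = 13.70 ✓; ∠SLH = 40.00° ✓; |LH| = 15.40 ✓; ∠(LH, HB) = 87.00° ✗; |HB| = 20.30 ✓.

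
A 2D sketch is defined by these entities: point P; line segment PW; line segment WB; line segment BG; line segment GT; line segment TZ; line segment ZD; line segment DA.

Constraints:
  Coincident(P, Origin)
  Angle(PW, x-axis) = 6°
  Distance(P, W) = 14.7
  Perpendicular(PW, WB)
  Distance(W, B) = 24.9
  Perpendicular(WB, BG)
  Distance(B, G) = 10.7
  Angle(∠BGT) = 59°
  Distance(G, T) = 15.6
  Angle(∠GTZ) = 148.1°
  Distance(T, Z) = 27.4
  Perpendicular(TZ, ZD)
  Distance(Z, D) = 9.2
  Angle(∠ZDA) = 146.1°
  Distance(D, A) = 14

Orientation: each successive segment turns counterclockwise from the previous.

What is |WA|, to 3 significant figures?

32.2

P is at the origin; PW runs at 6.0° with length 14.7, so W = (14.6, 1.54). PW is perpendicular to WB, so WB runs at 96.0°; with |WB| = 24.9, B = (12.0, 26.3). The perpendicularity gives BG at right angles to WB, so BG runs at -174°; with |BG| = 10.7, G = (1.38, 25.2). ∠BGT = 59.0° gives GT at -53.0° from the x-axis; with |GT| = 15.6, T = (10.8, 12.7). ∠GTZ = 148.1° gives TZ at -21.1° from the x-axis; with |TZ| = 27.4, Z = (36.3, 2.86). The perpendicularity gives ZD at right angles to TZ, so ZD runs at 68.9°; with |ZD| = 9.2, D = (39.6, 11.4). ∠ZDA = 146.1° gives DA at 103° from the x-axis; with |DA| = 14.0, A = (36.5, 25.1). Then |WA| = |A − W| = 32.2.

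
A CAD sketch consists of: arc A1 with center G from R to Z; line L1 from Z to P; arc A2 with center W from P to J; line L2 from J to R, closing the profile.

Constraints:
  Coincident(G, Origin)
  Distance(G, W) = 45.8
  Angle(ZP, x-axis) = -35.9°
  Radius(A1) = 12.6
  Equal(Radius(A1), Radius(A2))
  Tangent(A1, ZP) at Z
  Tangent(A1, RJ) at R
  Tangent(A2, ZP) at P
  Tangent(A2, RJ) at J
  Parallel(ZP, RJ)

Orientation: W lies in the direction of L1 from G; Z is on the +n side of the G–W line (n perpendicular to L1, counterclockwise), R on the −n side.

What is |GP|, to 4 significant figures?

47.50

The slot axis is L1's direction at -35.9°, so u = (cos -35.9°, sin -35.9°) = (0.8100, -0.5864) and n = (−sin -35.9°, cos -35.9°) = (0.5864, 0.8100). G is at the origin and W lies 45.8 along u from G, so W = 45.8·u = (37.10, -26.86). Tangency of A1 to both parallel lines with radius 12.6 puts Z and R at G ± 12.6·n: Z = (7.388, 10.21), R = (-7.388, -10.21). Equal radii place P and J the same way about W: P = W + 12.6·n = (44.49, -16.65), J = W − 12.6·n = (29.71, -37.06). Then |GP| = |P − G| = 47.50.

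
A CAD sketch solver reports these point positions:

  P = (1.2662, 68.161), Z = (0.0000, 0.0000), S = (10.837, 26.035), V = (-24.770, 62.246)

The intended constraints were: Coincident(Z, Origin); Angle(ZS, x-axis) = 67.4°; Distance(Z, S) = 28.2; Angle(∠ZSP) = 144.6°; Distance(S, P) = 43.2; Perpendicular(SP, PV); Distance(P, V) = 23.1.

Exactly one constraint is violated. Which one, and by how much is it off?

Distance(P, V) = 23.1 — off by 3.60.

Z = (0.00, 0.00) ✓; ZS at 67.40° ✓; |ZS| = 28.20 ✓; ∠ZSP = 144.6° ✓; |SP| = 43.20 ✓; ∠(SP, PV) = 90.00° ✓; |PV| = 26.70 ✗.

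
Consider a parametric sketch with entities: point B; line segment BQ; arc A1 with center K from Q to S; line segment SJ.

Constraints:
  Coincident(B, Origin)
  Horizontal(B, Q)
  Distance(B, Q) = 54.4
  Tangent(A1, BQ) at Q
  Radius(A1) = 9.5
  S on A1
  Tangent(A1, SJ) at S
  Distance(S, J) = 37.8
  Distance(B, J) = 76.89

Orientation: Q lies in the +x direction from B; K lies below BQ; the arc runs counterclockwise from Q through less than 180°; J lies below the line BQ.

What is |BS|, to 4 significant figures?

47.46

Checks: |KS| = 9.500 ✓; ∠(KS, SJ) = 90.00° ✓; |SJ| = 37.80 ✓; |BJ| = 76.89 ✓.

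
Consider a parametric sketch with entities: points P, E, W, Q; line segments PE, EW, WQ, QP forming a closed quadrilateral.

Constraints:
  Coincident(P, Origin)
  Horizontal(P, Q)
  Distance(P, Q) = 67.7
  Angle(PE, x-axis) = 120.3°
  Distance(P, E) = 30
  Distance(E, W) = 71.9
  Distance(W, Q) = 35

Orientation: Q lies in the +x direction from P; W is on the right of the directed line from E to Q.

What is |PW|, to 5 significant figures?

44.673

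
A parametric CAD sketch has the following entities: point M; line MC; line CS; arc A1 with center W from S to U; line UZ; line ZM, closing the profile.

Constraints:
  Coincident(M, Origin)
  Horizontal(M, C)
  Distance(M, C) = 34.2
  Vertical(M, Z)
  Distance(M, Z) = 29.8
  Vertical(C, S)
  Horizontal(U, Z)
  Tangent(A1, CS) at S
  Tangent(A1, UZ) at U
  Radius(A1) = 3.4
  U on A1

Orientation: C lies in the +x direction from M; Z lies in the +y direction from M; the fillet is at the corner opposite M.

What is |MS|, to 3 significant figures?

43.2

The virtual corner opposite M is at (34.2, 29.8). The tangent condition forces WS to be normal to CS and A1 meets UZ tangentially, so WU is at right angles to UZ, with radius 3.4, so the center W sits 3.4 in from both sides at W = (30.8, 26.4). That places the tangent points at S = (34.2, 26.4) on CS and U = (30.8, 29.8) on UZ. Then |MS| = |S − M| = 43.2.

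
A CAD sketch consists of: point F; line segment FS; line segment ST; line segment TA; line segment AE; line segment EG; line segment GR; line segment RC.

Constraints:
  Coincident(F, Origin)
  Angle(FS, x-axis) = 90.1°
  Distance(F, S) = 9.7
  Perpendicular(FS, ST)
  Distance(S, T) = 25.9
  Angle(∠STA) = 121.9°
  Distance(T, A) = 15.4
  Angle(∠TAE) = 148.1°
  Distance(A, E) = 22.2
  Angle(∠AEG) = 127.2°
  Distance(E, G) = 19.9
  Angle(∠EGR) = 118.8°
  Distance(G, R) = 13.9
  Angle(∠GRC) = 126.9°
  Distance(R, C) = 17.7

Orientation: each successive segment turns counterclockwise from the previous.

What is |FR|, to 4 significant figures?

32.42

F is at the origin; FS runs at 90.1° with length 9.7, so S = (-0.01693, 9.700). FS is perpendicular to ST, so ST runs at -179.9°; with |ST| = 25.9, T = (-25.92, 9.655). ∠STA = 121.9° gives TA at -121.8° from the x-axis; with |TA| = 15.4, A = (-34.03, -3.434). ∠TAE = 148.1° gives AE at -89.90° from the x-axis; with |AE| = 22.2, E = (-33.99, -25.63). ∠AEG = 127.2° gives EG at -37.10° from the x-axis; with |EG| = 19.9, G = (-18.12, -37.64). ∠EGR = 118.8° gives GR at 24.10° from the x-axis; with |GR| = 13.9, R = (-5.433, -31.96). Then |FR| = |R − F| = 32.42.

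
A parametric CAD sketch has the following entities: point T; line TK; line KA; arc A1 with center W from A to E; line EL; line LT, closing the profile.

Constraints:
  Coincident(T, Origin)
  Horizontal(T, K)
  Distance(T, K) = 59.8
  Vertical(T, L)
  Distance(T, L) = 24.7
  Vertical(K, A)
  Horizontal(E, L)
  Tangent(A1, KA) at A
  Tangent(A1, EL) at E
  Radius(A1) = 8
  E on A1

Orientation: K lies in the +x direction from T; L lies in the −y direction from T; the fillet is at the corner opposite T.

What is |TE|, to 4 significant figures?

57.39

T is at the origin; TK is horizontal with |TK| = 59.8 and K on the +x side, so K = (59.80, 0.000). T and L share the same x with |TL| = 24.7 and L on the −y side, so L = (0.000, -24.70). The virtual corner opposite T is at (59.80, -24.70). A1 meets KA tangentially, so WA is at right angles to KA and A1 meets EL tangentially, so WE is at right angles to EL, with radius 8.0, so the center W sits 8.0 in from both sides at W = (51.80, -16.70). That places the tangent points at A = (59.80, -16.70) on KA and E = (51.80, -24.70) on EL. Then |TE| = |E − T| = 57.39.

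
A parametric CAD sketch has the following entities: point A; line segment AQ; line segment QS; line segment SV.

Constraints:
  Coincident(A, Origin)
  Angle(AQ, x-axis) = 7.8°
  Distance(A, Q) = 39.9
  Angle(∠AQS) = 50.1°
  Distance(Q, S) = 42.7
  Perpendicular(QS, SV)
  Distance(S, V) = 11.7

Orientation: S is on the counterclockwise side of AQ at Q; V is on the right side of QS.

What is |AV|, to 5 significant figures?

45.637

A is at the origin; AQ runs at 7.8° with length 39.9, so Q = 39.9·(cos 7.8°, sin 7.8°) = (39.531, 5.4151). ∠AQS = 50.1°, so QS runs at 7.8° + (180° − 50.1°) = 137.70° from the x-axis; with |QS| = 42.7, S = Q + 42.7·(cos 137.70°, sin 137.70°) = (7.9486, 34.153). QS ⟂ SV; with |SV| = 11.7 on the right of QS, V = S + 11.7·(0.67301, 0.73963) = (15.823, 42.806). Then |AV| = |V − A| = 45.637.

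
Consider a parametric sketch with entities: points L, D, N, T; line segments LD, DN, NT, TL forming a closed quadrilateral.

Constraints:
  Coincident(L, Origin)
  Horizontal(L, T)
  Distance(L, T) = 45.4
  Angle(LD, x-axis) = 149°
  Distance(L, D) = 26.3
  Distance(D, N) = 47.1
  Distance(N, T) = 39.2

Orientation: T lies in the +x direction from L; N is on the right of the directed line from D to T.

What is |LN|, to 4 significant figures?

22.31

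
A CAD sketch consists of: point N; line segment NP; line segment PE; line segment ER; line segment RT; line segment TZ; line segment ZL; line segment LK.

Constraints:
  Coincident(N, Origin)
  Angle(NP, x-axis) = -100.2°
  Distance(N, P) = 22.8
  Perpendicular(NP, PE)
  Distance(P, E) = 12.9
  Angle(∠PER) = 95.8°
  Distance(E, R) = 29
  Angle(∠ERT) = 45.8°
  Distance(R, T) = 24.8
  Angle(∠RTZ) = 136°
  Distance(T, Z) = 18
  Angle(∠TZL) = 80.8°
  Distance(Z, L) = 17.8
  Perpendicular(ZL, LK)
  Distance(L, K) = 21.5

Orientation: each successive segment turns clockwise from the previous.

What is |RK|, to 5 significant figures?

12.170

∠TZL = 80.8° gives ZL at 168.20° from the x-axis; with |ZL| = 17.8, L = (-16.349, -24.185). The perpendicularity gives LK at right angles to ZL, so LK runs at 78.200°; with |LK| = 21.5, K = (-11.952, -3.1393). Then |RK| = |K − R| = 12.170.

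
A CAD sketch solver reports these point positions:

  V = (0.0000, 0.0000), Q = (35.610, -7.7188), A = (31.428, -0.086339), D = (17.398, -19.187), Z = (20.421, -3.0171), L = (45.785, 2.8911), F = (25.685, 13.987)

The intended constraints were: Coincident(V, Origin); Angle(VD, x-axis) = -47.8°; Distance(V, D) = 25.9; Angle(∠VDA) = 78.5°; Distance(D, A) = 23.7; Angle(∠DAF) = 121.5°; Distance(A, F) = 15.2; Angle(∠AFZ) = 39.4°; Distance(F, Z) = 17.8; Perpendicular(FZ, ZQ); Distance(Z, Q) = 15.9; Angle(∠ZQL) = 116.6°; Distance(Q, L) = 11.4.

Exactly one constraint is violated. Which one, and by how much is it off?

Distance(Q, L) = 11.4 — off by 3.30.

V = (0.00, 0.00) ✓; VD at -47.80° ✓; |VD| = 25.90 ✓; ∠VDA = 78.50° ✓; |DA| = 23.70 ✓; ∠DAF = 121.5° ✓; |AF| = 15.20 ✓; ∠AFZ = 39.40° ✓; |FZ| = 17.80 ✓; ∠(FZ, ZQ) = 90.00° ✓; |ZQ| = 15.90 ✓; ∠ZQL = 116.6° ✓; |QL| = 14.70 ✗.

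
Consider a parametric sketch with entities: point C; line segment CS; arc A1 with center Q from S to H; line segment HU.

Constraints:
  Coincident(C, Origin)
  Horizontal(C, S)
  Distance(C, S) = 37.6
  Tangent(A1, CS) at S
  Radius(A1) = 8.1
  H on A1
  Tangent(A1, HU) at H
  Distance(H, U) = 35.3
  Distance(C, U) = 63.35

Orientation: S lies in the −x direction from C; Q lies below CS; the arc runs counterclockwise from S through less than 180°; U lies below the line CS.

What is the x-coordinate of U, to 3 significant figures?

-46.3

C is at the origin; C and S share the same y with |CS| = 37.6 and S on the −x side, so S = (-37.6, 0.00). A1 meets CS tangentially, so QS is at right angles to CS, so Q = S + (0, -8.1) = (-37.6, -8.10). Since QH ⟂ HU (tangency), |QU| = √(8.1² + 35.3²) = 36.2 regardless of where H sits on A1. So U lies on both circle(C, 63.35) and circle(Q, 36.2); the below-CS intersection is U = (-46.3, -43.3). H is the foot of the tangent from U: H = (-45.7, -7.97).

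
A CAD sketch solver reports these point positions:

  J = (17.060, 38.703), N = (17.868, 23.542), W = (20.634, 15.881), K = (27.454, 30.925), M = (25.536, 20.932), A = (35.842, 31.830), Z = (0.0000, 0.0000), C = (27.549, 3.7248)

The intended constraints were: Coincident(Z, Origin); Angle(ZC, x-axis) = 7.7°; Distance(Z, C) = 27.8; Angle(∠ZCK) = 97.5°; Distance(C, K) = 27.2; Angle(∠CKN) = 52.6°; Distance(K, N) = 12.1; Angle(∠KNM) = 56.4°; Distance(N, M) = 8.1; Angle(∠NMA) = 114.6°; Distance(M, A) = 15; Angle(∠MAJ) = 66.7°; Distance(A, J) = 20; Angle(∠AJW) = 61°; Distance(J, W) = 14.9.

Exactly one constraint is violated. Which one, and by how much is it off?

Distance(J, W) = 14.9 — off by 8.20.

Z = (0.00, 0.00) ✓; ZC at 7.700° ✓; |ZC| = 27.80 ✓; ∠ZCK = 97.50° ✓; |CK| = 27.20 ✓; ∠CKN = 52.60° ✓; |KN| = 12.10 ✓; ∠KNM = 56.40° ✓; |NM| = 8.100 ✓; ∠NMA = 114.6° ✓; |MA| = 15.00 ✓; ∠MAJ = 66.70° ✓; |AJ| = 20.00 ✓; ∠AJW = 61.00° ✓; |JW| = 23.10 ✗.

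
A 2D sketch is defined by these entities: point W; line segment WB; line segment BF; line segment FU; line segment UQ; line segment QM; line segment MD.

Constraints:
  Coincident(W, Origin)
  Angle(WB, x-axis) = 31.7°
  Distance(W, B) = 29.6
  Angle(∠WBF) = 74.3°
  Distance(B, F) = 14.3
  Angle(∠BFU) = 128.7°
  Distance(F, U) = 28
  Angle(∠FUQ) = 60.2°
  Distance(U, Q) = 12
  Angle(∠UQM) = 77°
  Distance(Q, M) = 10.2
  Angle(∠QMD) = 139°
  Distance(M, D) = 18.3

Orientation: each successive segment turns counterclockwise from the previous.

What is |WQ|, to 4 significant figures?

12.87

∠BFU = 128.7° gives FU at -171.3° from the x-axis; with |FU| = 28.0, U = (-13.02, 21.00). ∠FUQ = 60.2° gives UQ at -51.50° from the x-axis; with |UQ| = 12.0, Q = (-5.550, 11.61). Then |WQ| = |Q − W| = 12.87.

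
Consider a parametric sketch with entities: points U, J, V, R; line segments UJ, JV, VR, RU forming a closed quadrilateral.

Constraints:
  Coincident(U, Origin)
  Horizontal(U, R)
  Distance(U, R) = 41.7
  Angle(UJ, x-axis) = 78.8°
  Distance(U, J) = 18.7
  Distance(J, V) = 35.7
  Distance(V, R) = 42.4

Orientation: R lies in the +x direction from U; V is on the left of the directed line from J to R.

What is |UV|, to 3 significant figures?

51.6

U is at the origin; UR is horizontal with |UR| = 41.7 and R in +x, so R = (41.7, 0). UJ runs at 78.8° with |UJ| = 18.7, so J = (3.63, 18.3). V is determined by |JV| = 35.7 and |VR| = 42.4 together: it lies at the intersection of circle(J, 35.7) and circle(R, 42.4). With |JR| = 42.3, the foot of the radical line on JR is 14.9 from J and the perpendicular offset is √(35.7² − 14.9²) = 32.4. Taking the left-of-JR solution: V = (31.2, 41.1).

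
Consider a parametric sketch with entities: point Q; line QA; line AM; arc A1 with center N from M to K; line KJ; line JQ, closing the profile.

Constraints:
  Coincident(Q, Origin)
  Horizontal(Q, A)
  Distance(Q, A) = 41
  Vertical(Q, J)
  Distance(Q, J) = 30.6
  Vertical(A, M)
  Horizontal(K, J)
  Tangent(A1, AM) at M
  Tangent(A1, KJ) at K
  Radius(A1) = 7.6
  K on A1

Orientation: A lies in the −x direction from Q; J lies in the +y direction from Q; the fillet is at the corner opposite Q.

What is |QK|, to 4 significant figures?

45.30

The virtual corner opposite Q is at (-41.00, 30.60). Tangency of A1 to AM means the radius NM is perpendicular to AM and the tangent condition forces NK to be normal to KJ, with radius 7.6, so the center N sits 7.6 in from both sides at N = (-33.40, 23.00). That places the tangent points at M = (-41.00, 23.00) on AM and K = (-33.40, 30.60) on KJ. Then |QK| = |K − Q| = 45.30.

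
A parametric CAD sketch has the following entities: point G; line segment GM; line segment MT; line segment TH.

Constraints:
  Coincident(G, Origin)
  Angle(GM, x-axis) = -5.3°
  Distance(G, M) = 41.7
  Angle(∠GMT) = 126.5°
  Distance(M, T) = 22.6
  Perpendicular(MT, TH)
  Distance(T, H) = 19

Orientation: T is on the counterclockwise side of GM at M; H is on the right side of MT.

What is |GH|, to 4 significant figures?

70.75

∠GMT = 126.5°, so MT runs at -5.3° + (180° − 126.5°) = 48.20° from the x-axis; with |MT| = 22.6, T = M + 22.6·(cos 48.20°, sin 48.20°) = (56.59, 13.00). The perpendicularity gives TH at right angles to MT; with |TH| = 19.0 on the right of MT, H = T + 19.0·(0.7455, -0.6665) = (70.75, 0.3318). Then |GH| = |H − G| = 70.75.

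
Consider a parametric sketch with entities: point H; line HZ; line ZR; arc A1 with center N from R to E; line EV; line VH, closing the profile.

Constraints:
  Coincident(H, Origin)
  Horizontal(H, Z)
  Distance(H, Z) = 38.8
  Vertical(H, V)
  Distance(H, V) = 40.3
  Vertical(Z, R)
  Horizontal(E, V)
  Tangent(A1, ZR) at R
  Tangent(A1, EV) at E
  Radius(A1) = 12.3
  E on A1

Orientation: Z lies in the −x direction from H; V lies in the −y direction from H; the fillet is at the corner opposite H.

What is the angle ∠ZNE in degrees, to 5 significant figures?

156.28°

H is at the origin; HZ is horizontal with |HZ| = 38.8 and Z on the −x side, so Z = (-38.800, 0.0000). HV is vertical with |HV| = 40.3 and V on the −y side, so V = (0.0000, -40.300). The virtual corner opposite H is at (-38.800, -40.300). Tangency of A1 to ZR means the radius NR is perpendicular to ZR and the tangent condition forces NE to be normal to EV, with radius 12.3, so the center N sits 12.3 in from both sides at N = (-26.500, -28.000). That places the tangent points at R = (-38.800, -28.000) on ZR and E = (-26.500, -40.300) on EV. Then cos ∠ZNE = NZ·NE / (|NZ||NE|), giving 156.28°.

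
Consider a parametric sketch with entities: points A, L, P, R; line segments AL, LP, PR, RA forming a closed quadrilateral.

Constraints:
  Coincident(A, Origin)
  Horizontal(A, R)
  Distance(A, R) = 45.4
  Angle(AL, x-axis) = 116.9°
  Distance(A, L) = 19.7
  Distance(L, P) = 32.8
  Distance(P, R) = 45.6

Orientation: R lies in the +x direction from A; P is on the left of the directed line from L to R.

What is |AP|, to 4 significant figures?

40.58

A is at the origin; AR is horizontal with |AR| = 45.4 and R in +x, so R = (45.4, 0). AL runs at 116.9° with |AL| = 19.7, so L = (-8.913, 17.57). P is determined by |LP| = 32.8 and |PR| = 45.6 together: it lies at the intersection of circle(L, 32.8) and circle(R, 45.6). With |LR| = 57.08, the foot of the radical line on LR is 19.75 from L and the perpendicular offset is √(32.8² − 19.75²) = 26.19. Taking the left-of-LR solution: P = (17.94, 36.40).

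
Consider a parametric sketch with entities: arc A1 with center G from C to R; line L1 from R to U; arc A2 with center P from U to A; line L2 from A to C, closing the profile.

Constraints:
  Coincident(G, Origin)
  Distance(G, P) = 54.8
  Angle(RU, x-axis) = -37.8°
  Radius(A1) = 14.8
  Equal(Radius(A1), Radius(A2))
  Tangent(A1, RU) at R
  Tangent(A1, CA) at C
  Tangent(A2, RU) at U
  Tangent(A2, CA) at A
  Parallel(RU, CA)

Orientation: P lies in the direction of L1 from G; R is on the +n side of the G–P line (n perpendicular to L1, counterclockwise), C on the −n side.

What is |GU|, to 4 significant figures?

56.76

The slot axis is L1's direction at -37.8°, so u = (cos -37.8°, sin -37.8°) = (0.7902, -0.6129) and n = (−sin -37.8°, cos -37.8°) = (0.6129, 0.7902). G is at the origin and P lies 54.8 along u from G, so P = 54.8·u = (43.30, -33.59). Tangency of A1 to both parallel lines with radius 14.8 puts R and C at G ± 14.8·n: R = (9.071, 11.69), C = (-9.071, -11.69). Equal radii place U and A the same way about P: U = P + 14.8·n = (52.37, -21.89), A = P − 14.8·n = (34.23, -45.28). Then |GU| = |U − G| = 56.76.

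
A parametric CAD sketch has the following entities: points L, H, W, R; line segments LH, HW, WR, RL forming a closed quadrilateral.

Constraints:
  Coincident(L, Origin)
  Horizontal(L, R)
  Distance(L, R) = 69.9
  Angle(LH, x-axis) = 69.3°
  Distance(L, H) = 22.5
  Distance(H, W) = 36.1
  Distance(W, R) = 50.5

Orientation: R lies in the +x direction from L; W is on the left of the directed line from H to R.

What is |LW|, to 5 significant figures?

55.581

Checks: |HW| = 36.10 ✓; |WR| = 50.50 ✓.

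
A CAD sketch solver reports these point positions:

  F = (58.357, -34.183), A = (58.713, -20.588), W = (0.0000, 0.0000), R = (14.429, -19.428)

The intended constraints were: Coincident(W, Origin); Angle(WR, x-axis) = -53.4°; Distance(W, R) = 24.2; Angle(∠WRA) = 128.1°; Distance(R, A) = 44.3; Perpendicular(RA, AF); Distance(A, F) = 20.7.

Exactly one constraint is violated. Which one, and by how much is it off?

Distance(A, F) = 20.7 — off by 7.10.

W = (0.00, 0.00) ✓; WR at -53.40° ✓; |WR| = 24.20 ✓; ∠WRA = 128.1° ✓; |RA| = 44.30 ✓; ∠(RA, AF) = 90.00° ✓; |AF| = 13.60 ✗.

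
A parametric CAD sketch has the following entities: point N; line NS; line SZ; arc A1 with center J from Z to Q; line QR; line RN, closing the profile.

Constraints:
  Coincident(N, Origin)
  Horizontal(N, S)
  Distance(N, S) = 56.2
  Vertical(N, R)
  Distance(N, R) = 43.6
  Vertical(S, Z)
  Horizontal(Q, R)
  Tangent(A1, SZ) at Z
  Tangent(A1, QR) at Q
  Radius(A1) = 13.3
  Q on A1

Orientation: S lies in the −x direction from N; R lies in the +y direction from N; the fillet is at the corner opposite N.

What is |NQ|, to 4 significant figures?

61.17

N is at the origin; N and S share the same y with |NS| = 56.2 and S on the −x side, so S = (-56.20, 0.000). NR is vertical with |NR| = 43.6 and R on the +y side, so R = (0.000, 43.60). The virtual corner opposite N is at (-56.20, 43.60). Since A1 is tangent to SZ there, JZ ⟂ SZ and since A1 is tangent to QR there, JQ ⟂ QR, with radius 13.3, so the center J sits 13.3 in from both sides at J = (-42.90, 30.30). That places the tangent points at Z = (-56.20, 30.30) on SZ and Q = (-42.90, 43.60) on QR. Then |NQ| = |Q − N| = 61.17.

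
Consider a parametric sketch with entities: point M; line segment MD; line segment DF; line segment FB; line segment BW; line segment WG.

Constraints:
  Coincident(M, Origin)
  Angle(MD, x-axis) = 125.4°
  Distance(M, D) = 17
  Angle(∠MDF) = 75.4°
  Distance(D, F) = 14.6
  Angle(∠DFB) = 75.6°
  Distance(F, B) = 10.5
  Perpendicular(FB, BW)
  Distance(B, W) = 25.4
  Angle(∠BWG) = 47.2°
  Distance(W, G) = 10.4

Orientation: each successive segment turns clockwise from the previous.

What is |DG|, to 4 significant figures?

4.261

M is at the origin; MD runs at 125.4° with length 17.0, so D = (-9.848, 13.86). ∠MDF = 75.4° gives DF at 20.80° from the x-axis; with |DF| = 14.6, F = (3.801, 19.04). ∠DFB = 75.6° gives FB at -83.60° from the x-axis; with |FB| = 10.5, B = (4.971, 8.607). The perpendicularity gives BW at right angles to FB, so BW runs at -173.6°; with |BW| = 25.4, W = (-20.27, 5.776). ∠BWG = 47.2° gives WG at 53.60° from the x-axis; with |WG| = 10.4, G = (-14.10, 14.15). Then |DG| = |G − D| = 4.261.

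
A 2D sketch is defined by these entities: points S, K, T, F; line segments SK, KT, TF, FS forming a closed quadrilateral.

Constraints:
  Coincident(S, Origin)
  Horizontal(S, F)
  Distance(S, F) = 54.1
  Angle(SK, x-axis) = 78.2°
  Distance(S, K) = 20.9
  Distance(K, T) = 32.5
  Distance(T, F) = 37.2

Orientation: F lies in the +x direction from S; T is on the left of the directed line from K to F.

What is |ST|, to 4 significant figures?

47.08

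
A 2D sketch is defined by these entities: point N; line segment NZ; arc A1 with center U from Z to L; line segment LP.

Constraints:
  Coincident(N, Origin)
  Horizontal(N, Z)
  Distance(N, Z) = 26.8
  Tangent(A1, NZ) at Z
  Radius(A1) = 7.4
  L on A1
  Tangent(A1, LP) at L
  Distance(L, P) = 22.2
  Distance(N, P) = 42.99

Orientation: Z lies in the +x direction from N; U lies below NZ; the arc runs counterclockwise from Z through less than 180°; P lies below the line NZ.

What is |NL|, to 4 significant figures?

22.88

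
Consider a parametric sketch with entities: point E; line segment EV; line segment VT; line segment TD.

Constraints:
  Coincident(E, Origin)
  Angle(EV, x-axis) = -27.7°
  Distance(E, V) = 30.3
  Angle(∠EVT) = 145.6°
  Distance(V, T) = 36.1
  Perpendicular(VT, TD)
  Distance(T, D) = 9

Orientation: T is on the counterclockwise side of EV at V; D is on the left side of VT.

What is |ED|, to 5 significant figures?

61.638

E is at the origin; EV runs at -27.7° with length 30.3, so V = 30.3·(cos -27.7°, sin -27.7°) = (26.827, -14.085). ∠EVT = 145.6°, so VT runs at -27.7° + (180° − 145.6°) = 6.7000° from the x-axis; with |VT| = 36.1, T = V + 36.1·(cos 6.7000°, sin 6.7000°) = (62.681, -9.8729). The perpendicularity gives TD at right angles to VT; with |TD| = 9.0 on the left of VT, D = T + 9.0·(-0.11667, 0.99317) = (61.631, -0.93436). Then |ED| = |D − E| = 61.638.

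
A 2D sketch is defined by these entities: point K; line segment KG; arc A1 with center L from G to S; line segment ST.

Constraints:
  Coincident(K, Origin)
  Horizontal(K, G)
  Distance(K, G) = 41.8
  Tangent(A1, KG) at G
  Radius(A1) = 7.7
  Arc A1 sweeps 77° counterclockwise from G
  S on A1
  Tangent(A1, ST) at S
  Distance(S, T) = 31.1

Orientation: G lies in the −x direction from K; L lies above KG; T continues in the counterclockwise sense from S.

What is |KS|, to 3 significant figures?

34.8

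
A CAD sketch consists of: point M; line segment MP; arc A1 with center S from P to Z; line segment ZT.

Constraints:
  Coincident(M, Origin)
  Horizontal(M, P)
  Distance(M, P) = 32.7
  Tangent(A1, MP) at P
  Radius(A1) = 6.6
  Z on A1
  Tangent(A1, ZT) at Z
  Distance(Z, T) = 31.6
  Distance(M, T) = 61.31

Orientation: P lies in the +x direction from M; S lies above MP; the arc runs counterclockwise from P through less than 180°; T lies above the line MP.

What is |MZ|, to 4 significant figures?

38.87

Checks: ∠(SP, PM) = 90.00° ✓; |SZ| = 6.600 ✓; ∠(SZ, ZT) = 90.00° ✓; |ZT| = 31.60 ✓; |MT| = 61.31 ✓.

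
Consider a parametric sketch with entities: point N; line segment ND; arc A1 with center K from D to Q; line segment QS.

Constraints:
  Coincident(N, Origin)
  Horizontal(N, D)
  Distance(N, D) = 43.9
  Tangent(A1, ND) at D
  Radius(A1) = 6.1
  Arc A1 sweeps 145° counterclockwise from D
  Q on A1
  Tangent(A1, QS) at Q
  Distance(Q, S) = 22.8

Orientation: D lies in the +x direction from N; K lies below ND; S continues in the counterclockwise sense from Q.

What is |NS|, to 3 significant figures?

63.8

N is at the origin; N and D share the same y with |ND| = 43.9 and D on the +x side, so D = (43.9, 0.00). Since A1 is tangent to ND there, KD ⟂ ND, so K = D + (0, -6.1) = (43.9, -6.10). On A1, D sits at bearing 90° from K; a 145° counterclockwise sweep puts Q at bearing 235°, so Q = K + 6.1·(cos 235°, sin 235°) = (40.4, -11.1). A1 meets QS tangentially, so KQ is at right angles to QS, so QS runs along (−sin 235°, cos 235°); with |QS| = 22.8, S = (59.1, -24.2). Then |NS| = |S − N| = 63.8.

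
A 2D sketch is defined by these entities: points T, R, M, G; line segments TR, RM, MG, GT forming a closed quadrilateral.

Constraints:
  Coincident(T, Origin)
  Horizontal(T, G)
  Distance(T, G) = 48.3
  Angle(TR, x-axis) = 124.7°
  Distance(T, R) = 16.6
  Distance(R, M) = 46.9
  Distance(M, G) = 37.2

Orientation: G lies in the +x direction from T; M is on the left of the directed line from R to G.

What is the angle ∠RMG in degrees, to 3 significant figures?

89.0°

T is at the origin; T and G share the same y with |TG| = 48.3 and G in +x, so G = (48.3, 0). TR runs at 124.7° with |TR| = 16.6, so R = (-9.45, 13.6). M is determined by |RM| = 46.9 and |MG| = 37.2 together: it lies at the intersection of circle(R, 46.9) and circle(G, 37.2). With |RG| = 59.3, the foot of the radical line on RG is 36.5 from R and the perpendicular offset is √(46.9² − 36.5²) = 29.4. Taking the left-of-RG solution: M = (32.9, 33.9).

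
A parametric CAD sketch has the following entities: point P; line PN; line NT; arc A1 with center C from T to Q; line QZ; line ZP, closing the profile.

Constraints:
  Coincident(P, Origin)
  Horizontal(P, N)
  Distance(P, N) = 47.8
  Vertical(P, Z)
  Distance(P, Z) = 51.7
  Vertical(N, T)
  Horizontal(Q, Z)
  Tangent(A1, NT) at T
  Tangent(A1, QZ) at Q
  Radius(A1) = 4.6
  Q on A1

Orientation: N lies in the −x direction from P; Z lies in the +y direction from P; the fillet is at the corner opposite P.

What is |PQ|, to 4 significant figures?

67.37

The virtual corner opposite P is at (-47.80, 51.70). Since A1 is tangent to NT there, CT ⟂ NT and A1 meets QZ tangentially, so CQ is at right angles to QZ, with radius 4.6, so the center C sits 4.6 in from both sides at C = (-43.20, 47.10). That places the tangent points at T = (-47.80, 47.10) on NT and Q = (-43.20, 51.70) on QZ. Then |PQ| = |Q − P| = 67.37.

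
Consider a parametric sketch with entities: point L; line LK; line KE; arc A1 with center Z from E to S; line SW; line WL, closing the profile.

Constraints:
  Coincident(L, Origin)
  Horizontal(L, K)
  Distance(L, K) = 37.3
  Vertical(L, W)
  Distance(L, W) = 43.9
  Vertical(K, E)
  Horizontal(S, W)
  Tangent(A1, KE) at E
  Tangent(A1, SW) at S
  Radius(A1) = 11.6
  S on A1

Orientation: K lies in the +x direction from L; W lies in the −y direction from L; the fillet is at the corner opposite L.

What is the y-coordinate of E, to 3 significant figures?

-32.3

L is at the origin; LK is horizontal with |LK| = 37.3 and K on the +x side, so K = (37.3, 0.00). LW is vertical with |LW| = 43.9 and W on the −y side, so W = (0.00, -43.9). The virtual corner opposite L is at (37.3, -43.9). A1 meets KE tangentially, so ZE is at right angles to KE and the tangent condition forces ZS to be normal to SW, with radius 11.6, so the center Z sits 11.6 in from both sides at Z = (25.7, -32.3). That places the tangent points at E = (37.3, -32.3) on KE and S = (25.7, -43.9) on SW. So E.y = -32.3.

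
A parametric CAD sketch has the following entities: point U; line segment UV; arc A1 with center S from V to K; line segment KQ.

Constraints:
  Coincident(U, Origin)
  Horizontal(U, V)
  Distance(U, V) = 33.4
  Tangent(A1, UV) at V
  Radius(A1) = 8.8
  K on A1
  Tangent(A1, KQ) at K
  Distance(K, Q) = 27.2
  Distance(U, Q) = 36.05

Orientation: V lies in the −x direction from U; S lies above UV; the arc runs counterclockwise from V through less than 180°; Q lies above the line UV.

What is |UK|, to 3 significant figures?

25.8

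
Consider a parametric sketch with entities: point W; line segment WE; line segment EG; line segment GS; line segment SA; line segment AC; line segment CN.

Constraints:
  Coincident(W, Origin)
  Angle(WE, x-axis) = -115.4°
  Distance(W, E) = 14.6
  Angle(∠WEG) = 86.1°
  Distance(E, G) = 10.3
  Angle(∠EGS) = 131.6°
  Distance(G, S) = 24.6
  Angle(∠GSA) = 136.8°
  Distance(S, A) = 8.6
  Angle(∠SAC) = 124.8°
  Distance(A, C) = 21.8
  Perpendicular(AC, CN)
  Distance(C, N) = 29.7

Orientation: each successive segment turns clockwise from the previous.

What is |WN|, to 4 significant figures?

9.118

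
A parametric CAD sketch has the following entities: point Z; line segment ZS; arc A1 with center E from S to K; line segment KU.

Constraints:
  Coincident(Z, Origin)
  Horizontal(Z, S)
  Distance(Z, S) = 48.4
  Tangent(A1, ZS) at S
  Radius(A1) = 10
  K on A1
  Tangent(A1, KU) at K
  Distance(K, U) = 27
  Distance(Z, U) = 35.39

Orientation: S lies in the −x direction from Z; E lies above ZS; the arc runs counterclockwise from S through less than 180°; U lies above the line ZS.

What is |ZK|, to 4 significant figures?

40.57

Z is at the origin; ZS is horizontal with |ZS| = 48.4 and S on the −x side, so S = (-48.40, 0.000). Tangency of A1 to ZS means the radius ES is perpendicular to ZS, so E = S + (0, 10) = (-48.40, 10.00). Since EK ⟂ KU (tangency), |EU| = √(10.0² + 27.0²) = 28.79 regardless of where K sits on A1. So U lies on both circle(Z, 35.39) and circle(E, 28.79); the above-ZS intersection is U = (-24.29, 25.74). K is the foot of the tangent from U: K = (-40.37, 4.046).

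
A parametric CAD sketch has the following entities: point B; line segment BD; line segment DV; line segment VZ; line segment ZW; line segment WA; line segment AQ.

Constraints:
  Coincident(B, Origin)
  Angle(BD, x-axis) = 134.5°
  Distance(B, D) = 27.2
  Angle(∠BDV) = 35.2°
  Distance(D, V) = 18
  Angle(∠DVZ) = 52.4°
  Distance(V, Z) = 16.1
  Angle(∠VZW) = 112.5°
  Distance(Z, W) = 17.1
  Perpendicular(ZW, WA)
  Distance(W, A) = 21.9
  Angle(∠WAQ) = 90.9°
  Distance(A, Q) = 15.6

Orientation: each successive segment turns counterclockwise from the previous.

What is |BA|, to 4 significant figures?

37.83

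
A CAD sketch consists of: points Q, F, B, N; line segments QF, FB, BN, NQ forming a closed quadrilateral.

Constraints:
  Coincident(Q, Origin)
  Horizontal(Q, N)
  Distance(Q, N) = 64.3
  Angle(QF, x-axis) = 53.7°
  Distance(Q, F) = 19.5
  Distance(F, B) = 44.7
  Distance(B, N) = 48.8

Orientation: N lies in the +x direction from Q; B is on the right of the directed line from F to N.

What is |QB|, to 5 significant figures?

36.208

Checks: |FB| = 44.70 ✓; |BN| = 48.80 ✓.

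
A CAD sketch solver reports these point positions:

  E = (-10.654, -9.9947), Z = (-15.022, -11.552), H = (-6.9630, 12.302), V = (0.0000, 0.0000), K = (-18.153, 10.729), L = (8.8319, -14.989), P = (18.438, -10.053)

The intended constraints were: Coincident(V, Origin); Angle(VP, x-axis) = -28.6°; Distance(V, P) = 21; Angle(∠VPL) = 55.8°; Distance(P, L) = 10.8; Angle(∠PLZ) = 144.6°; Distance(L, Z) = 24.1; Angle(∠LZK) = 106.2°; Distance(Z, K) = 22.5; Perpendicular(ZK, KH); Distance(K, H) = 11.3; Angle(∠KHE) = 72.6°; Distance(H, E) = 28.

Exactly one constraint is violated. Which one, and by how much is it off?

Distance(H, E) = 28 — off by 5.40.

V = (0.00, 0.00) ✓; VP at -28.60° ✓; |VP| = 21.00 ✓; ∠VPL = 55.80° ✓; |PL| = 10.80 ✓; ∠PLZ = 144.6° ✓; |LZ| = 24.10 ✓; ∠LZK = 106.2° ✓; |ZK| = 22.50 ✓; ∠(ZK, KH) = 90.00° ✓; |KH| = 11.30 ✓; ∠KHE = 72.60° ✓; |HE| = 22.60 ✗.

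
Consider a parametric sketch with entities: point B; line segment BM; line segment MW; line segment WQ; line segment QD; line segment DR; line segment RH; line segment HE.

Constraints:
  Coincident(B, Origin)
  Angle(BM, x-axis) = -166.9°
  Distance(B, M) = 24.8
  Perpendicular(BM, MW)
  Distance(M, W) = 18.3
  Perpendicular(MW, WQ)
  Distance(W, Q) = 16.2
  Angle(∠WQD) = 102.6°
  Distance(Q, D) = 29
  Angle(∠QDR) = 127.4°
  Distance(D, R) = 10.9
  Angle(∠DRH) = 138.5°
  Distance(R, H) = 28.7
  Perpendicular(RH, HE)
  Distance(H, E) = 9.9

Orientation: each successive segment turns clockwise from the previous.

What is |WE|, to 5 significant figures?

34.244

∠DRH = 138.5° gives RH at -158.40° from the x-axis; with |RH| = 28.7, H = (-31.564, -30.542). RH ⟂ HE, so HE runs at 111.60°; with |HE| = 9.9, E = (-35.208, -21.338). Then |WE| = |E − W| = 34.244.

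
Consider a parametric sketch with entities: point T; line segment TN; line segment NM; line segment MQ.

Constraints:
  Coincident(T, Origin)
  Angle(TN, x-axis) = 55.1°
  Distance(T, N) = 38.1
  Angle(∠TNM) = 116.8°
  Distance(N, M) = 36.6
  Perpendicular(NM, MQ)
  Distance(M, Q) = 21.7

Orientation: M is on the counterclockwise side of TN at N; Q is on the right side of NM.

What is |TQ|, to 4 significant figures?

77.43

∠TNM = 116.8°, so NM runs at 55.1° + (180° − 116.8°) = 118.3° from the x-axis; with |NM| = 36.6, M = N + 36.6·(cos 118.3°, sin 118.3°) = (4.447, 63.47). NM ⟂ MQ; with |MQ| = 21.7 on the right of NM, Q = M + 21.7·(0.8805, 0.4741) = (23.55, 73.76). Then |TQ| = |Q − T| = 77.43.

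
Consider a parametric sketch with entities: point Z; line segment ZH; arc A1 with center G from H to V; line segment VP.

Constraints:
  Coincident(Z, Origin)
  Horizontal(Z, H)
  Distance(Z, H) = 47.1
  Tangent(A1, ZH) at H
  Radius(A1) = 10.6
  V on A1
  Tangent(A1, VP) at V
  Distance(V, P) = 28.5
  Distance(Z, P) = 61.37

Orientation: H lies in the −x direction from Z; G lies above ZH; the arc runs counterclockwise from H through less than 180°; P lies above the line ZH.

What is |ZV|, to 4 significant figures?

39.50

Checks: |GV| = 10.60 ✓; ∠(GV, VP) = 90.00° ✓; |VP| = 28.50 ✓; |ZP| = 61.37 ✓.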